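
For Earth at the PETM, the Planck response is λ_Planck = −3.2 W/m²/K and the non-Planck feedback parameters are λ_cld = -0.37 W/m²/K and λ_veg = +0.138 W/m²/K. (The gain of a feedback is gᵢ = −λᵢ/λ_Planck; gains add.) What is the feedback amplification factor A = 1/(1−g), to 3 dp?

0.932

Convert to gains: g_cld = -0.37/3.2 = -0.1156; g_veg = 0.138/3.2 = 0.04313.
Total gain g = -0.07247.
A = 1/(1 + 0.07247) = 0.932.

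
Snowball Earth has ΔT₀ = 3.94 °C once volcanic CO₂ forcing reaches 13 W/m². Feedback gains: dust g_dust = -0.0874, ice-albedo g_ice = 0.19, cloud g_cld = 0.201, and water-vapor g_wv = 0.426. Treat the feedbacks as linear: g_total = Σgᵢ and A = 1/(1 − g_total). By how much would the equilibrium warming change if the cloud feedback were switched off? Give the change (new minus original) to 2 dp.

Original: g = 0.7296, ΔT = 3.94/(1−0.7296) = 14.5710 °C.
Without cloud: g' = 0.5286, ΔT' = 3.94/(1−0.5286) = 8.3581 °C.
Change = 8.3581 − 14.5710 = -6.21 °C.

-6.21 °C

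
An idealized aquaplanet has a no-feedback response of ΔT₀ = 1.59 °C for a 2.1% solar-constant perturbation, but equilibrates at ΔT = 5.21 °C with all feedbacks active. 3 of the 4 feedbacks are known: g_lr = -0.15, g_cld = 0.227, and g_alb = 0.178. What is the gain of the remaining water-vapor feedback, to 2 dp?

Amplification A = ΔT/ΔT₀ = 5.21/1.59 = 3.277.
Total gain g = 1 − 1/A = 1 − 1/3.277 = 0.6948.
Known gains sum to -0.15 + 0.227 + 0.178 = 0.255.
g_wv = 0.6948 − 0.255 = 0.44.

0.44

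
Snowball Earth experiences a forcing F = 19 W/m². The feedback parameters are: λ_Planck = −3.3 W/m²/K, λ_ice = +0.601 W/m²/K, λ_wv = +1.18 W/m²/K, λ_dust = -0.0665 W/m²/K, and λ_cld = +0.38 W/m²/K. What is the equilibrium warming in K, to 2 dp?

15.76 K

Net feedback parameter λ = (−3.3) + (+0.601) + (+1.18) + (-0.0665) + (+0.38) = -1.2055 W/m²/K.
ΔT = −F/λ = −19/(-1.2055) = 15.76 K.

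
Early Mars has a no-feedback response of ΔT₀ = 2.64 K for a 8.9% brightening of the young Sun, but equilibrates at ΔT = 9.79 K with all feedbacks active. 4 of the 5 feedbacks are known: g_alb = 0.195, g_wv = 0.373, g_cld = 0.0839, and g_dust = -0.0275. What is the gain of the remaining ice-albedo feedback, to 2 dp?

0.11

Amplification A = ΔT/ΔT₀ = 9.79/2.64 = 3.708.
Total gain g = 1 − 1/A = 1 − 1/3.708 = 0.7303.
Known gains sum to 0.195 + 0.373 + 0.0839 − 0.0275 = 0.6244.
g_ice = 0.7303 − 0.6244 = 0.11.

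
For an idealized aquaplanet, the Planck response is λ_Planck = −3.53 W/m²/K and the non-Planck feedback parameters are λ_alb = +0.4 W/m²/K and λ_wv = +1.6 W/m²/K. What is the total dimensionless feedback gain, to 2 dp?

0.57

Convert to gains: g_alb = 0.4/3.53 = 0.1133; g_wv = 1.6/3.53 = 0.4533.
Total gain g = 0.5666.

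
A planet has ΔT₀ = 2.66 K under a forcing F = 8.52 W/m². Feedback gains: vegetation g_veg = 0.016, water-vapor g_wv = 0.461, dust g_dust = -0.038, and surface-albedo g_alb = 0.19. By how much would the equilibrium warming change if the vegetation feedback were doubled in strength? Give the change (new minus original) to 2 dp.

0.32 K

Original: g = 0.629, ΔT = 2.66/(1−0.629) = 7.1698 K.
With doubled vegetation: g' = 0.645, ΔT' = 2.66/(1−0.645) = 7.4930 K.
Change = 7.4930 − 7.1698 = 0.32 K.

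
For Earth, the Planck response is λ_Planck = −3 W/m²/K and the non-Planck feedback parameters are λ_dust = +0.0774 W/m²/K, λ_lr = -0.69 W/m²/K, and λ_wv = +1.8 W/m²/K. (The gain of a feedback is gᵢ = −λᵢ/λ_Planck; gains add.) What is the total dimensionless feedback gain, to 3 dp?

0.396

Convert to gains: g_dust = 0.0774/3 = 0.0258; g_lr = -0.69/3 = -0.23; g_wv = 1.8/3 = 0.6.
Total gain g = 0.3958.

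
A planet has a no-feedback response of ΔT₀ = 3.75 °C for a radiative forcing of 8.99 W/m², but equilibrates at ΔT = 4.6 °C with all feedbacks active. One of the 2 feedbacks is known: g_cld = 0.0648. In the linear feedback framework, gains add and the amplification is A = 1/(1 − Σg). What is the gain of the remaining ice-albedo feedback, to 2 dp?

0.12

Amplification A = ΔT/ΔT₀ = 4.6/3.75 = 1.227.
Total gain g = 1 − 1/A = 1 − 1/1.227 = 0.185.
The known gain is 0.0648.
g_ice = 0.185 − 0.0648 = 0.12.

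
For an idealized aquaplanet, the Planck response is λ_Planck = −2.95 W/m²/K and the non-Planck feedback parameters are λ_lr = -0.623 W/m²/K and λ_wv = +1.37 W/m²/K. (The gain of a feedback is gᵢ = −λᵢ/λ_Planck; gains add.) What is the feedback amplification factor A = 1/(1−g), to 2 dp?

Convert to gains: g_lr = -0.623/2.95 = -0.2112; g_wv = 1.37/2.95 = 0.4644.
Total gain g = 0.2532.
A = 1/(1 − 0.2532) = 1.34.

1.34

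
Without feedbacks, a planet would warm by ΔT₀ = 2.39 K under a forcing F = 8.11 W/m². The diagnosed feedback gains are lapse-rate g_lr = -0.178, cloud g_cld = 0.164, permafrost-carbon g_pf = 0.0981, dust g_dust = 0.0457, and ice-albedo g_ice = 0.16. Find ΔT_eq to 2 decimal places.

Total gain g = -0.178 + 0.164 + 0.0981 + 0.0457 + 0.16 = 0.2898.
Amplification A = 1/(1 − 0.2898) = 1.408.
ΔT = 2.39 × 1.408 = 3.37 K.

3.37 K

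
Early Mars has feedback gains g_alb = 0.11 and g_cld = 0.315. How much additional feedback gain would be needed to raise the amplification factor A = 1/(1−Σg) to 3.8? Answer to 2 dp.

Current total gain = 0.425.
Target gain for A = 3.8: g* = 1 − 1/3.8 = 0.7368.
Additional gain needed = 0.7368 − 0.425 = 0.31.

0.31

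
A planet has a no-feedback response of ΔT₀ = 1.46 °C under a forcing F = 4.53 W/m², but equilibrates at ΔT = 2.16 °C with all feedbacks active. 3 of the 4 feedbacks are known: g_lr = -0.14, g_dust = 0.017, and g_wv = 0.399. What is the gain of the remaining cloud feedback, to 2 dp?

Amplification A = ΔT/ΔT₀ = 2.16/1.46 = 1.479.
Total gain g = 1 − 1/A = 1 − 1/1.479 = 0.3239.
Known gains sum to -0.14 + 0.017 + 0.399 = 0.276.
g_cld = 0.3239 − 0.276 = 0.05.

0.05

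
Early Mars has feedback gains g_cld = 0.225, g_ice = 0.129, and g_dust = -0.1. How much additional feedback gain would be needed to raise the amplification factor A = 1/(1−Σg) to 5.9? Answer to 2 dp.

0.58

Current total gain = 0.254.
Target gain for A = 5.9: g* = 1 − 1/5.9 = 0.8305.
Additional gain needed = 0.8305 − 0.254 = 0.58.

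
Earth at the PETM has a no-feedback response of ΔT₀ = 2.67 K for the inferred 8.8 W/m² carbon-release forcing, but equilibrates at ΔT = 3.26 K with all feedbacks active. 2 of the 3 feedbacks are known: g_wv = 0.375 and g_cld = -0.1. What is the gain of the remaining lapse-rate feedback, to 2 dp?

Amplification A = ΔT/ΔT₀ = 3.26/2.67 = 1.221.
Total gain g = 1 − 1/A = 1 − 1/1.221 = 0.181.
Known gains sum to 0.375 − 0.1 = 0.275.
g_lr = 0.181 − 0.275 = -0.09.

-0.09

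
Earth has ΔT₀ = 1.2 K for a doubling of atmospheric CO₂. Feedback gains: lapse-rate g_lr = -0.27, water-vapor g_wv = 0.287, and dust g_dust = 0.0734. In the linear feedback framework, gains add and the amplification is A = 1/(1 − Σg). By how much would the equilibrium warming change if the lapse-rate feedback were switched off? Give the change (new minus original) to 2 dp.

0.56 K

Original: g = 0.0904, ΔT = 1.2/(1−0.0904) = 1.3193 K.
Without lapse-rate: g' = 0.3604, ΔT' = 1.2/(1−0.3604) = 1.8762 K.
Change = 1.8762 − 1.3193 = 0.56 K.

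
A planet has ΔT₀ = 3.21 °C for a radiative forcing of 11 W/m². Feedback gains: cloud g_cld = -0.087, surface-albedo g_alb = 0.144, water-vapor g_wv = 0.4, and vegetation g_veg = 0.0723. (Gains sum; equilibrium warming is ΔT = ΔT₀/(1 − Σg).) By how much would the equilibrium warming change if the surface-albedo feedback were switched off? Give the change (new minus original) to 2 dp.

Original: g = 0.5293, ΔT = 3.21/(1−0.5293) = 6.8196 °C.
Without surface-albedo: g' = 0.3853, ΔT' = 3.21/(1−0.3853) = 5.2221 °C.
Change = 5.2221 − 6.8196 = -1.60 °C.

-1.60 °C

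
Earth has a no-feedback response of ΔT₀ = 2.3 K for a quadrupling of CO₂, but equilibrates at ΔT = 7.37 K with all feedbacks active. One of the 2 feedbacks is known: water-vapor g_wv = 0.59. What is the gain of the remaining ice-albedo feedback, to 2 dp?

Amplification A = ΔT/ΔT₀ = 7.37/2.3 = 3.204.
Total gain g = 1 − 1/A = 1 − 1/3.204 = 0.6879.
The known gain is 0.59.
g_ice = 0.6879 − 0.59 = 0.10.

0.10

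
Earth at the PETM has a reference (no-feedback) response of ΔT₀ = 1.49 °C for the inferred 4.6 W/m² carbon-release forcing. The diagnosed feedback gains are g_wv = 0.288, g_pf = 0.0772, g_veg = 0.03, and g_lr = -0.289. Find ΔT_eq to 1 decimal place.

Total gain g = 0.288 + 0.0772 + 0.03 − 0.289 = 0.1062.
Amplification A = 1/(1 − 0.1062) = 1.119.
ΔT = 1.49 × 1.119 = 1.7 °C.

1.7 °C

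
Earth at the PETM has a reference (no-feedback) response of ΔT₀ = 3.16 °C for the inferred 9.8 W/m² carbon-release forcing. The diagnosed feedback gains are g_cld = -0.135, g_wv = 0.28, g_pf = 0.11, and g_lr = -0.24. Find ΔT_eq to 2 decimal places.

3.21 °C

Total gain g = -0.135 + 0.28 + 0.11 − 0.24 = 0.015.
Amplification A = 1/(1 − 0.015) = 1.015.
ΔT = 3.16 × 1.015 = 3.21 °C.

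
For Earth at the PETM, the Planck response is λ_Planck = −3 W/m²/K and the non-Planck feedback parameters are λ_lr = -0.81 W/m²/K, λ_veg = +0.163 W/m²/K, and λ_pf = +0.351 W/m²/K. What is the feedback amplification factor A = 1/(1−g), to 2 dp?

Convert to gains: g_lr = -0.81/3 = -0.27; g_veg = 0.163/3 = 0.05433; g_pf = 0.351/3 = 0.117.
Total gain g = -0.09867.
A = 1/(1 + 0.09867) = 0.91.

0.91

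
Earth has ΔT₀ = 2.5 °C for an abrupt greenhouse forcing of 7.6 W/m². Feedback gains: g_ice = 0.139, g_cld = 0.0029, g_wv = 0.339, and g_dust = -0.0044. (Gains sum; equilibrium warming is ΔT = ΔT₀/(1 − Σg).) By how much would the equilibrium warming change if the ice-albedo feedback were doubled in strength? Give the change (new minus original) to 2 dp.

1.73 °C

Original: g = 0.4765, ΔT = 2.5/(1−0.4765) = 4.7755 °C.
With doubled ice-albedo: g' = 0.6155, ΔT' = 2.5/(1−0.6155) = 6.5020 °C.
Change = 6.5020 − 4.7755 = 1.73 °C.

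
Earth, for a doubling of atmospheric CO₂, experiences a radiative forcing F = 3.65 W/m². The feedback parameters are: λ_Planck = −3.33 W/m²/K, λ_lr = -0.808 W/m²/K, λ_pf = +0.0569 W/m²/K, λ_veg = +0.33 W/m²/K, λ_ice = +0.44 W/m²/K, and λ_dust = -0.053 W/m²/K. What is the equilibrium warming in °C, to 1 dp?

1.1 °C

Net feedback parameter λ = (−3.33) + (-0.808) + (+0.0569) + (+0.33) + (+0.44) + (-0.053) = -3.3641 W/m²/K.
ΔT = −F/λ = −3.65/(-3.3641) = 1.1 °C.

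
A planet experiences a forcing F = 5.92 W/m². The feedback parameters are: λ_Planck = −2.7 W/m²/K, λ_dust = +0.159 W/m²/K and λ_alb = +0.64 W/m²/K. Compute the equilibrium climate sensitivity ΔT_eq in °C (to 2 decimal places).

3.11 °C

Net feedback parameter λ = (−2.7) + (+0.159) + (+0.64) = -1.901 W/m²/K.
ΔT = −F/λ = −5.92/(-1.901) = 3.11 °C.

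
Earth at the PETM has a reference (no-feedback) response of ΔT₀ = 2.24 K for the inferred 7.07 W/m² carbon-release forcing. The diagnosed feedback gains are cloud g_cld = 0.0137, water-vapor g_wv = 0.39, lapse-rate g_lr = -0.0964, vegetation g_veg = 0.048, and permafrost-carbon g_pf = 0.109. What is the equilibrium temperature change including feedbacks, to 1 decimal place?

Total gain g = 0.0137 + 0.39 − 0.0964 + 0.048 + 0.109 = 0.4643.
Amplification A = 1/(1 − 0.4643) = 1.867.
ΔT = 2.24 × 1.867 = 4.2 K.

4.2 K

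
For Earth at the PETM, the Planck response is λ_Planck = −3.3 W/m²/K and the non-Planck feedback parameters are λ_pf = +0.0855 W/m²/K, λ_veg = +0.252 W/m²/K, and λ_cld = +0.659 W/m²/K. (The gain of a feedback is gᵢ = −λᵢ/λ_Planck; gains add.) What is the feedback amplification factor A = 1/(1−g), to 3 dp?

Convert to gains: g_pf = 0.0855/3.3 = 0.02591; g_veg = 0.252/3.3 = 0.07636; g_cld = 0.659/3.3 = 0.1997.
Total gain g = 0.30197.
A = 1/(1 − 0.30197) = 1.433.

1.433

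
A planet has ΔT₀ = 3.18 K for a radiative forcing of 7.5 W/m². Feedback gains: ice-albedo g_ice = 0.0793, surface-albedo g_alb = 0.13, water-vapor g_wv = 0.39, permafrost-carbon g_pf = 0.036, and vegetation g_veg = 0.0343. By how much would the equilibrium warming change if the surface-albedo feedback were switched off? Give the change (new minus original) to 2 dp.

-2.72 K

Original: g = 0.6696, ΔT = 3.18/(1−0.6696) = 9.6247 K.
Without surface-albedo: g' = 0.5396, ΔT' = 3.18/(1−0.5396) = 6.9070 K.
Change = 6.9070 − 9.6247 = -2.72 K.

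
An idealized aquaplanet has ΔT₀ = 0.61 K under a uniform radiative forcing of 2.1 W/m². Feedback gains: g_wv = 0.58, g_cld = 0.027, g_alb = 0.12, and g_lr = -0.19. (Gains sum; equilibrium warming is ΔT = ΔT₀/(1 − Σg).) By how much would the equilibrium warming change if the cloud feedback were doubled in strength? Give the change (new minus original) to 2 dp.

0.08 K

Original: g = 0.537, ΔT = 0.61/(1−0.537) = 1.3175 K.
With doubled cloud: g' = 0.564, ΔT' = 0.61/(1−0.564) = 1.3991 K.
Change = 1.3991 − 1.3175 = 0.08 K.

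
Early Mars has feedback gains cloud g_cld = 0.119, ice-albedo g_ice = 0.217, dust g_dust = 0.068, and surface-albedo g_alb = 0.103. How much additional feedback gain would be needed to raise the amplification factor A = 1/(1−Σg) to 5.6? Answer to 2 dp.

0.31

Current total gain = 0.507.
Target gain for A = 5.6: g* = 1 − 1/5.6 = 0.8214.
Additional gain needed = 0.8214 − 0.507 = 0.31.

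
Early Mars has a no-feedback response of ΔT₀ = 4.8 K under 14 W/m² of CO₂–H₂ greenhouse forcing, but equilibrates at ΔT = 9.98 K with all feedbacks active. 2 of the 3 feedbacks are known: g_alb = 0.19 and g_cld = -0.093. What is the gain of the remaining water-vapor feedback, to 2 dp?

Amplification A = ΔT/ΔT₀ = 9.98/4.8 = 2.079.
Total gain g = 1 − 1/A = 1 − 1/2.079 = 0.519.
Known gains sum to 0.19 − 0.093 = 0.097.
g_wv = 0.519 − 0.097 = 0.42.

0.42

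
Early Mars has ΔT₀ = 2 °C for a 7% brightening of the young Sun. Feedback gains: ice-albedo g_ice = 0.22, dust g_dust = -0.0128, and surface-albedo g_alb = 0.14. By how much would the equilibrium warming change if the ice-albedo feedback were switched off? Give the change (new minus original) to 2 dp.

-0.77 °C

Original: g = 0.3472, ΔT = 2/(1−0.3472) = 3.0637 °C.
Without ice-albedo: g' = 0.1272, ΔT' = 2/(1−0.1272) = 2.2915 °C.
Change = 2.2915 − 3.0637 = -0.77 °C.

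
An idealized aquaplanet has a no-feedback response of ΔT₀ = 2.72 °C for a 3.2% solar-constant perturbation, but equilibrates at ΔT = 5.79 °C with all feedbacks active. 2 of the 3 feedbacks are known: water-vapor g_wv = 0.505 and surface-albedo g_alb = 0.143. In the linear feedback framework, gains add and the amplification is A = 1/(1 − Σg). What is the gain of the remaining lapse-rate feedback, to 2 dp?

Amplification A = ΔT/ΔT₀ = 5.79/2.72 = 2.129.
Total gain g = 1 − 1/A = 1 − 1/2.129 = 0.5303.
Known gains sum to 0.505 + 0.143 = 0.648.
g_lr = 0.5303 − 0.648 = -0.12.

-0.12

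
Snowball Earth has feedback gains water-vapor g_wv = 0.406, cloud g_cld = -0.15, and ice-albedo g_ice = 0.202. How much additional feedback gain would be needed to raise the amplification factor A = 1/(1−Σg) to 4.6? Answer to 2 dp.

0.32

Current total gain = 0.458.
Target gain for A = 4.6: g* = 1 − 1/4.6 = 0.7826.
Additional gain needed = 0.7826 − 0.458 = 0.32.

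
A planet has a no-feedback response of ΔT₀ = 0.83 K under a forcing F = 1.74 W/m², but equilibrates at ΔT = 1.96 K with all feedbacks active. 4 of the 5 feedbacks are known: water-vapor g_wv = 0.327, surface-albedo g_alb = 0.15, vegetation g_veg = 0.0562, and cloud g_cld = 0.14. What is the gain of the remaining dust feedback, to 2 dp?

Amplification A = ΔT/ΔT₀ = 1.96/0.83 = 2.361.
Total gain g = 1 − 1/A = 1 − 1/2.361 = 0.5765.
Known gains sum to 0.327 + 0.15 + 0.0562 + 0.14 = 0.6732.
g_dust = 0.5765 − 0.6732 = -0.10.

-0.10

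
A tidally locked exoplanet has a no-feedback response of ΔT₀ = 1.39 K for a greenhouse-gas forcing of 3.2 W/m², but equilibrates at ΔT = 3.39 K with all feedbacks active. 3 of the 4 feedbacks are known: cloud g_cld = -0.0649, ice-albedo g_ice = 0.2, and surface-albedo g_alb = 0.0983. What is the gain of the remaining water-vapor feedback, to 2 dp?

0.36

Amplification A = ΔT/ΔT₀ = 3.39/1.39 = 2.439.
Total gain g = 1 − 1/A = 1 − 1/2.439 = 0.59.
Known gains sum to -0.0649 + 0.2 + 0.0983 = 0.2334.
g_wv = 0.59 − 0.2334 = 0.36.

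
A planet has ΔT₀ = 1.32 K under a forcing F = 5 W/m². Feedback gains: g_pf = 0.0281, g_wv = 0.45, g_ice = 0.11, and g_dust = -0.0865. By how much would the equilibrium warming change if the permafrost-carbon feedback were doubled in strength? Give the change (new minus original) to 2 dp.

0.16 K

Original: g = 0.5016, ΔT = 1.32/(1−0.5016) = 2.6485 K.
With doubled permafrost-carbon: g' = 0.5297, ΔT' = 1.32/(1−0.5297) = 2.8067 K.
Change = 2.8067 − 2.6485 = 0.16 K.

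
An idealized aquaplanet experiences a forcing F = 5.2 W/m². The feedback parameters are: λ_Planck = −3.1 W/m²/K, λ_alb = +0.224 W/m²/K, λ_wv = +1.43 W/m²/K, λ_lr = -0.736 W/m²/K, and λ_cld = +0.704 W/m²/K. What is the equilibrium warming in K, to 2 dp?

Net feedback parameter λ = (−3.1) + (+0.224) + (+1.43) + (-0.736) + (+0.704) = -1.478 W/m²/K.
ΔT = −F/λ = −5.2/(-1.478) = 3.52 K.

3.52 K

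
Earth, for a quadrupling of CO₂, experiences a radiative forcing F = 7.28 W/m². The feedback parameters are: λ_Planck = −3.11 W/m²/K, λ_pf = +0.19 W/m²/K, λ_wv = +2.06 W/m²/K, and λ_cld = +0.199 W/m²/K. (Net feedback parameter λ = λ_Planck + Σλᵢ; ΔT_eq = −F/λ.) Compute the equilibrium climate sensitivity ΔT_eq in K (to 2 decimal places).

11.01 K

Net feedback parameter λ = (−3.11) + (+0.19) + (+2.06) + (+0.199) = -0.661 W/m²/K.
ΔT = −F/λ = −7.28/(-0.661) = 11.01 K.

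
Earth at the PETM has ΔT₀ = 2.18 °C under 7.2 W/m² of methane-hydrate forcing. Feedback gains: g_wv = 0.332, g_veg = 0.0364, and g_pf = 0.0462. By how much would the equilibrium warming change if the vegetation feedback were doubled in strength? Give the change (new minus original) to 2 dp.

0.25 °C

Original: g = 0.4146, ΔT = 2.18/(1−0.4146) = 3.7239 °C.
With doubled vegetation: g' = 0.451, ΔT' = 2.18/(1−0.451) = 3.9709 °C.
Change = 3.9709 − 3.7239 = 0.25 °C.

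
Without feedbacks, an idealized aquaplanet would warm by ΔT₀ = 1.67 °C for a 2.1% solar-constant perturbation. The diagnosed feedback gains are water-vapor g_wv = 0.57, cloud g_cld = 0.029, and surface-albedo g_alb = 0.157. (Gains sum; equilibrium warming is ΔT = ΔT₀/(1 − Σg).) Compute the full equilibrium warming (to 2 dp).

6.84 °C

Total gain g = 0.57 + 0.029 + 0.157 = 0.756.
Amplification A = 1/(1 − 0.756) = 4.098.
ΔT = 1.67 × 4.098 = 6.84 °C.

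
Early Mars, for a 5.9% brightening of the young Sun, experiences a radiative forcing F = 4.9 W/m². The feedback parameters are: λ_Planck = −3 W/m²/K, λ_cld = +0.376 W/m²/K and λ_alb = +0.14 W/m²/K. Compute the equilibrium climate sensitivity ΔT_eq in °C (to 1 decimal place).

Net feedback parameter λ = (−3) + (+0.376) + (+0.14) = -2.484 W/m²/K.
ΔT = −F/λ = −4.9/(-2.484) = 2.0 °C.

2.0 °C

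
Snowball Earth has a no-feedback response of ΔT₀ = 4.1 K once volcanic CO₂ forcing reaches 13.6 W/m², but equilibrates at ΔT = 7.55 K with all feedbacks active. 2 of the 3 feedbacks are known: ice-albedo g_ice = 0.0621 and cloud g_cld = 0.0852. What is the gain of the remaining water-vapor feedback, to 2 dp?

0.31

Amplification A = ΔT/ΔT₀ = 7.55/4.1 = 1.841.
Total gain g = 1 − 1/A = 1 − 1/1.841 = 0.4568.
Known gains sum to 0.0621 + 0.0852 = 0.1473.
g_wv = 0.4568 − 0.1473 = 0.31.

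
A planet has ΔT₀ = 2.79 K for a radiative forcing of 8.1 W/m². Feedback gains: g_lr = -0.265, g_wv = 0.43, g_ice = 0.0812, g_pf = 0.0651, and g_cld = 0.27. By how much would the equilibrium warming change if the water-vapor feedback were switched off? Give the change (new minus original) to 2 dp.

-3.38 K

Original: g = 0.5813, ΔT = 2.79/(1−0.5813) = 6.6635 K.
Without water-vapor: g' = 0.1513, ΔT' = 2.79/(1−0.1513) = 3.2874 K.
Change = 3.2874 − 6.6635 = -3.38 K.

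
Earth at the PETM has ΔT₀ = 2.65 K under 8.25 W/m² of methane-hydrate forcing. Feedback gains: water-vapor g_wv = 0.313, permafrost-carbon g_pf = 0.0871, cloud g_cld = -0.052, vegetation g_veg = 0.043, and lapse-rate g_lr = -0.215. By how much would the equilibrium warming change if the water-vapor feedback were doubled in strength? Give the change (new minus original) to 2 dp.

Original: g = 0.1761, ΔT = 2.65/(1−0.1761) = 3.2164 K.
With doubled water-vapor: g' = 0.4891, ΔT' = 2.65/(1−0.4891) = 5.1869 K.
Change = 5.1869 − 3.2164 = 1.97 K.

1.97 K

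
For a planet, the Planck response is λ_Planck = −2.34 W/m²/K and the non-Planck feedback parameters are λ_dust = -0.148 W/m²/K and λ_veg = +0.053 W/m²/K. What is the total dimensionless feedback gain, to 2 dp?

Convert to gains: g_dust = -0.148/2.34 = -0.06325; g_veg = 0.053/2.34 = 0.02265.
Total gain g = -0.0406.

-0.04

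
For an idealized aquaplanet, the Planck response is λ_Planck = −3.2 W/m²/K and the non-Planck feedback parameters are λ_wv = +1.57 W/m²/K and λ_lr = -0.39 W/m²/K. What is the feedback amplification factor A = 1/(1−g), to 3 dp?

1.584

Convert to gains: g_wv = 1.57/3.2 = 0.4906; g_lr = -0.39/3.2 = -0.1219.
Total gain g = 0.3687.
A = 1/(1 − 0.3687) = 1.584.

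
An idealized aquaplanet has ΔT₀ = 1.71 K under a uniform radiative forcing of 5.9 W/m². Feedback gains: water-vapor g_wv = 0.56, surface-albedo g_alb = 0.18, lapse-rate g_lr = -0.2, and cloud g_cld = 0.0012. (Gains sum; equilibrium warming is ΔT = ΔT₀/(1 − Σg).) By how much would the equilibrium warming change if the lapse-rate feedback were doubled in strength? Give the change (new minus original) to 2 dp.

Original: g = 0.5412, ΔT = 1.71/(1−0.5412) = 3.7271 K.
With doubled lapse-rate: g' = 0.3412, ΔT' = 1.71/(1−0.3412) = 2.5956 K.
Change = 2.5956 − 3.7271 = -1.13 K.

-1.13 K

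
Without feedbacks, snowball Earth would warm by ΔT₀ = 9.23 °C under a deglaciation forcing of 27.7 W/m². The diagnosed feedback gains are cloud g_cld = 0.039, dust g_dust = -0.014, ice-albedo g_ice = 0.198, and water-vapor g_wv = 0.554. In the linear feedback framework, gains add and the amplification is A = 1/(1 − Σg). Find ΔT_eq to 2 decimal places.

41.39 °C

Total gain g = 0.039 − 0.014 + 0.198 + 0.554 = 0.777.
Amplification A = 1/(1 − 0.777) = 4.484.
ΔT = 9.23 × 4.484 = 41.39 °C.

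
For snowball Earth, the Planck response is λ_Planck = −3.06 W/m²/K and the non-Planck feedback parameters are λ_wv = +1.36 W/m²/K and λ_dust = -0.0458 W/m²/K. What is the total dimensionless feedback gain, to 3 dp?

0.429

Convert to gains: g_wv = 1.36/3.06 = 0.4444; g_dust = -0.0458/3.06 = -0.01497.
Total gain g = 0.42943.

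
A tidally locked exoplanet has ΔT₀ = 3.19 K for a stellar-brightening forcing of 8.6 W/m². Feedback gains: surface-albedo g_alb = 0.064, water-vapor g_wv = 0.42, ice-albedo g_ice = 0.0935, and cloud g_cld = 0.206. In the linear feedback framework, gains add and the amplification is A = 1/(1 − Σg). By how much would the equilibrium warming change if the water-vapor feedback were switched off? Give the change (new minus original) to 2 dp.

Original: g = 0.7835, ΔT = 3.19/(1−0.7835) = 14.7344 K.
Without water-vapor: g' = 0.3635, ΔT' = 3.19/(1−0.3635) = 5.0118 K.
Change = 5.0118 − 14.7344 = -9.72 K.

-9.72 K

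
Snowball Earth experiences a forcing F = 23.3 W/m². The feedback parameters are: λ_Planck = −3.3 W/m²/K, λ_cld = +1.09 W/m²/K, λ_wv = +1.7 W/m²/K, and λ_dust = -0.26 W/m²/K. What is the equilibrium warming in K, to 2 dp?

30.26 K

Net feedback parameter λ = (−3.3) + (+1.09) + (+1.7) + (-0.26) = -0.77 W/m²/K.
ΔT = −F/λ = −23.3/(-0.77) = 30.26 K.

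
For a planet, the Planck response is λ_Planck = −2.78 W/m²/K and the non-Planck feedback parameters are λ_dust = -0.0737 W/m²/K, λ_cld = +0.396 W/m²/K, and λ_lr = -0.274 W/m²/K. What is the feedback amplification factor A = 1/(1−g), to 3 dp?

1.018

Convert to gains: g_dust = -0.0737/2.78 = -0.02651; g_cld = 0.396/2.78 = 0.1424; g_lr = -0.274/2.78 = -0.09856.
Total gain g = 0.01733.
A = 1/(1 − 0.01733) = 1.018.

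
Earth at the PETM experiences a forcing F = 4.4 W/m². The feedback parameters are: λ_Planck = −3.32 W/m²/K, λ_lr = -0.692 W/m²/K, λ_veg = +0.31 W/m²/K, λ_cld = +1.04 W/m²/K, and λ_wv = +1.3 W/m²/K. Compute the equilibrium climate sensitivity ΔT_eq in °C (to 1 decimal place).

Net feedback parameter λ = (−3.32) + (-0.692) + (+0.31) + (+1.04) + (+1.3) = -1.362 W/m²/K.
ΔT = −F/λ = −4.4/(-1.362) = 3.2 °C.

3.2 °C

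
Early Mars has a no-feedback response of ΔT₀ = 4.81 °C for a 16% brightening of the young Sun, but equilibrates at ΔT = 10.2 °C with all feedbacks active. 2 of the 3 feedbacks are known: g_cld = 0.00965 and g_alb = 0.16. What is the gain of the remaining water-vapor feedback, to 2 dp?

0.36

Amplification A = ΔT/ΔT₀ = 10.2/4.81 = 2.121.
Total gain g = 1 − 1/A = 1 − 1/2.121 = 0.5285.
Known gains sum to 0.00965 + 0.16 = 0.16965.
g_wv = 0.5285 − 0.16965 = 0.36.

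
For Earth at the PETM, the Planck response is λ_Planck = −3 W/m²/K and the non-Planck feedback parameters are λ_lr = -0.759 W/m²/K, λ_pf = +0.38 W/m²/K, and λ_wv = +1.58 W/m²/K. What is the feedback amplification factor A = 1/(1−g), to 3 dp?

1.668

Convert to gains: g_lr = -0.759/3 = -0.253; g_pf = 0.38/3 = 0.1267; g_wv = 1.58/3 = 0.5267.
Total gain g = 0.4004.
A = 1/(1 − 0.4004) = 1.668.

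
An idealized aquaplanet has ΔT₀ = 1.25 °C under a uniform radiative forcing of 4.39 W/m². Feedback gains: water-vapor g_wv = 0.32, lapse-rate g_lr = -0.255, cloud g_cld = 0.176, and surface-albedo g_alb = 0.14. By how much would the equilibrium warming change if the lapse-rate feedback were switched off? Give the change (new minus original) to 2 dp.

Original: g = 0.381, ΔT = 1.25/(1−0.381) = 2.0194 °C.
Without lapse-rate: g' = 0.636, ΔT' = 1.25/(1−0.636) = 3.4341 °C.
Change = 3.4341 − 2.0194 = 1.41 °C.

1.41 °C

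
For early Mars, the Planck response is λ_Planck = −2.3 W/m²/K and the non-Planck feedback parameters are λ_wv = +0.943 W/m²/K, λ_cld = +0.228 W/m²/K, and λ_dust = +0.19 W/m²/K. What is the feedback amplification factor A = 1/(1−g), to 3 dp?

2.449

Convert to gains: g_wv = 0.943/2.3 = 0.41; g_cld = 0.228/2.3 = 0.09913; g_dust = 0.19/2.3 = 0.08261.
Total gain g = 0.59174.
A = 1/(1 − 0.59174) = 2.449.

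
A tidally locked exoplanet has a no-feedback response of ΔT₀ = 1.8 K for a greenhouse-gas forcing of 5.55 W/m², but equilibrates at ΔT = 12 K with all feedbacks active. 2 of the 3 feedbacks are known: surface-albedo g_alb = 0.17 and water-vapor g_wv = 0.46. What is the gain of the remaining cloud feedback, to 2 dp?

0.22

Amplification A = ΔT/ΔT₀ = 12/1.8 = 6.667.
Total gain g = 1 − 1/A = 1 − 1/6.667 = 0.85.
Known gains sum to 0.17 + 0.46 = 0.63.
g_cld = 0.85 − 0.63 = 0.22.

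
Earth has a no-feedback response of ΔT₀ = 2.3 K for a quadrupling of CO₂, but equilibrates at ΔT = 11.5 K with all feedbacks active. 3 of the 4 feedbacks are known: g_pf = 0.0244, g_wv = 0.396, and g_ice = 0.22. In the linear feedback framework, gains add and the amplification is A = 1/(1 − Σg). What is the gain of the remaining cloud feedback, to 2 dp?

Amplification A = ΔT/ΔT₀ = 11.5/2.3 = 5.
Total gain g = 1 − 1/A = 1 − 1/5 = 0.8.
Known gains sum to 0.0244 + 0.396 + 0.22 = 0.6404.
g_cld = 0.8 − 0.6404 = 0.16.

0.16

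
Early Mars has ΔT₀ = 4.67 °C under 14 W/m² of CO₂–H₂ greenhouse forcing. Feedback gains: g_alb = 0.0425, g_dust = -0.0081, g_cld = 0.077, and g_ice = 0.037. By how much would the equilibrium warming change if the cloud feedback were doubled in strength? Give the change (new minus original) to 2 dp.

0.55 °C

Original: g = 0.1484, ΔT = 4.67/(1−0.1484) = 5.4838 °C.
With doubled cloud: g' = 0.2254, ΔT' = 4.67/(1−0.2254) = 6.0289 °C.
Change = 6.0289 − 5.4838 = 0.55 °C.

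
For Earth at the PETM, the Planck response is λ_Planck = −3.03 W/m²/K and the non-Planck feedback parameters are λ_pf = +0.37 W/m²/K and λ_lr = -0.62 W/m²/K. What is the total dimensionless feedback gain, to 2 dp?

-0.08

Convert to gains: g_pf = 0.37/3.03 = 0.1221; g_lr = -0.62/3.03 = -0.2046.
Total gain g = -0.0825.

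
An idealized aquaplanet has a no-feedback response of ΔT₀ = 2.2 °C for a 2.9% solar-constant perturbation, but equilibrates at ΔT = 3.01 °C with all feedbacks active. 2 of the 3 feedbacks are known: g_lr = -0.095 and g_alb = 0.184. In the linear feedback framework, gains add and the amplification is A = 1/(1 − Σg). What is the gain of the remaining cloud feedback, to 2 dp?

0.18

Amplification A = ΔT/ΔT₀ = 3.01/2.2 = 1.368.
Total gain g = 1 − 1/A = 1 − 1/1.368 = 0.269.
Known gains sum to -0.095 + 0.184 = 0.089.
g_cld = 0.269 − 0.089 = 0.18.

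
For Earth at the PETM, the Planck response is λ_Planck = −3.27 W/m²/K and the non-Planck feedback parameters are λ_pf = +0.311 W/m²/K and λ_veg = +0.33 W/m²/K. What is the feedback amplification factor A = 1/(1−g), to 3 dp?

1.244

Convert to gains: g_pf = 0.311/3.27 = 0.09511; g_veg = 0.33/3.27 = 0.1009.
Total gain g = 0.19601.
A = 1/(1 − 0.19601) = 1.244.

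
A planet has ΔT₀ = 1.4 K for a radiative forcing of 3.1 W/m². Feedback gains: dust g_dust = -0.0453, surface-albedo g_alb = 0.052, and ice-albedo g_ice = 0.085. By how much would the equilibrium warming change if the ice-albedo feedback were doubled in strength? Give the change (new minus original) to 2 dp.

Original: g = 0.0917, ΔT = 1.4/(1−0.0917) = 1.5413 K.
With doubled ice-albedo: g' = 0.1767, ΔT' = 1.4/(1−0.1767) = 1.7005 K.
Change = 1.7005 − 1.5413 = 0.16 K.

0.16 K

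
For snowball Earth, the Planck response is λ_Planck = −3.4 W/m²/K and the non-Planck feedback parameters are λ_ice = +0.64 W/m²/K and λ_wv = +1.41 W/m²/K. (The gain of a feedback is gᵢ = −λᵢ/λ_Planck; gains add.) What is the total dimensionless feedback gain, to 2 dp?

0.60

Convert to gains: g_ice = 0.64/3.4 = 0.1882; g_wv = 1.41/3.4 = 0.4147.
Total gain g = 0.6029.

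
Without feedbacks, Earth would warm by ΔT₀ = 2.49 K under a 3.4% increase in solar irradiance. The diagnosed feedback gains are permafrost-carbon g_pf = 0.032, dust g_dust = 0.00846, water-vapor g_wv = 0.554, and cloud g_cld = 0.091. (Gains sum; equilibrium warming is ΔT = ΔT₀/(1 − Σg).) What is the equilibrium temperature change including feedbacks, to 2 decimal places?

7.92 K

Total gain g = 0.032 + 0.00846 + 0.554 + 0.091 = 0.68546.
Amplification A = 1/(1 − 0.68546) = 3.179.
ΔT = 2.49 × 3.179 = 7.92 K.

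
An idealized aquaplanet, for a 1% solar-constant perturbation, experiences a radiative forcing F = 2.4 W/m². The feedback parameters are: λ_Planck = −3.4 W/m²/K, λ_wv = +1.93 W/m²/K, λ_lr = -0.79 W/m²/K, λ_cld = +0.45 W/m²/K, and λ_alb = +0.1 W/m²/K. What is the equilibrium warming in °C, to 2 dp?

Net feedback parameter λ = (−3.4) + (+1.93) + (-0.79) + (+0.45) + (+0.1) = -1.71 W/m²/K.
ΔT = −F/λ = −2.4/(-1.71) = 1.40 °C.

1.40 °C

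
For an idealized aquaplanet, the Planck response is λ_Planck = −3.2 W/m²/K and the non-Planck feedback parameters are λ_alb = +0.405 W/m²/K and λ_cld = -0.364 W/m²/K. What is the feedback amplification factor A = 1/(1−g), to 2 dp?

Convert to gains: g_alb = 0.405/3.2 = 0.1266; g_cld = -0.364/3.2 = -0.1137.
Total gain g = 0.0129.
A = 1/(1 − 0.0129) = 1.01.

1.01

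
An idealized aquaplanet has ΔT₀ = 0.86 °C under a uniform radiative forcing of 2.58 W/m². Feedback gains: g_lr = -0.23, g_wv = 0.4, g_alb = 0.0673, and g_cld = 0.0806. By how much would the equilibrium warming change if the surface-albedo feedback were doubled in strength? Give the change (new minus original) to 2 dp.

Original: g = 0.3179, ΔT = 0.86/(1−0.3179) = 1.2608 °C.
With doubled surface-albedo: g' = 0.3852, ΔT' = 0.86/(1−0.3852) = 1.3988 °C.
Change = 1.3988 − 1.2608 = 0.14 °C.

0.14 °C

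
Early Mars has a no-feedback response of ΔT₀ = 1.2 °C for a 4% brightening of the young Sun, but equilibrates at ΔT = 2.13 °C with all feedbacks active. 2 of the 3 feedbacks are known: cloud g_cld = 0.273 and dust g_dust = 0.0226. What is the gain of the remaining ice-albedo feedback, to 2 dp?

0.14

Amplification A = ΔT/ΔT₀ = 2.13/1.2 = 1.775.
Total gain g = 1 − 1/A = 1 − 1/1.775 = 0.4366.
Known gains sum to 0.273 + 0.0226 = 0.2956.
g_ice = 0.4366 − 0.2956 = 0.14.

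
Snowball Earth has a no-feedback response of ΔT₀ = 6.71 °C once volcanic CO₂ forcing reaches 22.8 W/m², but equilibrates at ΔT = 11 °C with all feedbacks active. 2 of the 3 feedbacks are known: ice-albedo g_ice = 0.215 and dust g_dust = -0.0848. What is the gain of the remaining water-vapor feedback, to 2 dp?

0.26

Amplification A = ΔT/ΔT₀ = 11/6.71 = 1.639.
Total gain g = 1 − 1/A = 1 − 1/1.639 = 0.3899.
Known gains sum to 0.215 − 0.0848 = 0.1302.
g_wv = 0.3899 − 0.1302 = 0.26.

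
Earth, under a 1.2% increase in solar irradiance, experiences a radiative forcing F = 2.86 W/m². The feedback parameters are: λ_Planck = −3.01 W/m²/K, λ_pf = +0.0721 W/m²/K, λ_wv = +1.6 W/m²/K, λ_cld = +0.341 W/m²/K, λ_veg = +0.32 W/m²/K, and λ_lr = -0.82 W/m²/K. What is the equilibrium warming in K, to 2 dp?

Net feedback parameter λ = (−3.01) + (+0.0721) + (+1.6) + (+0.341) + (+0.32) + (-0.82) = -1.4969 W/m²/K.
ΔT = −F/λ = −2.86/(-1.4969) = 1.91 K.

1.91 K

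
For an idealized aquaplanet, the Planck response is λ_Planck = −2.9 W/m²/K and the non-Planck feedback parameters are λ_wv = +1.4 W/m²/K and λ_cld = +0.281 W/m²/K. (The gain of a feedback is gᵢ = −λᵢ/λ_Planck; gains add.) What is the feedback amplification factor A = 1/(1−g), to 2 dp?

Convert to gains: g_wv = 1.4/2.9 = 0.4828; g_cld = 0.281/2.9 = 0.0969.
Total gain g = 0.5797.
A = 1/(1 − 0.5797) = 2.38.

2.38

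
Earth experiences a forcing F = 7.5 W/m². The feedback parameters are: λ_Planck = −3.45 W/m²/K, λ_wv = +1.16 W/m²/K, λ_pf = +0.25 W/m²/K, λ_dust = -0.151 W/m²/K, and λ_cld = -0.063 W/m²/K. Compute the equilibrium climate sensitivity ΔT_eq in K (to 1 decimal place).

3.3 K

Net feedback parameter λ = (−3.45) + (+1.16) + (+0.25) + (-0.151) + (-0.063) = -2.254 W/m²/K.
ΔT = −F/λ = −7.5/(-2.254) = 3.3 K.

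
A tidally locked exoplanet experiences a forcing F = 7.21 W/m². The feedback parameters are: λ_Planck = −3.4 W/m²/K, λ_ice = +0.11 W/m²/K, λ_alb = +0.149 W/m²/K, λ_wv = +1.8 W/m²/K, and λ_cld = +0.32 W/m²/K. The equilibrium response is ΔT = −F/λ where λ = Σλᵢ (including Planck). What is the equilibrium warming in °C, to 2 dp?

7.06 °C

Net feedback parameter λ = (−3.4) + (+0.11) + (+0.149) + (+1.8) + (+0.32) = -1.021 W/m²/K.
ΔT = −F/λ = −7.21/(-1.021) = 7.06 °C.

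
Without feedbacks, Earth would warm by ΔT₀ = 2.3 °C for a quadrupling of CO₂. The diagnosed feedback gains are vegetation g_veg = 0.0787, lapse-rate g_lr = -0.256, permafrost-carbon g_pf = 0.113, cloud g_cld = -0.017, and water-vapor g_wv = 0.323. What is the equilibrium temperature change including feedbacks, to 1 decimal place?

3.0 °C

Total gain g = 0.0787 − 0.256 + 0.113 − 0.017 + 0.323 = 0.2417.
Amplification A = 1/(1 − 0.2417) = 1.319.
ΔT = 2.3 × 1.319 = 3.0 °C.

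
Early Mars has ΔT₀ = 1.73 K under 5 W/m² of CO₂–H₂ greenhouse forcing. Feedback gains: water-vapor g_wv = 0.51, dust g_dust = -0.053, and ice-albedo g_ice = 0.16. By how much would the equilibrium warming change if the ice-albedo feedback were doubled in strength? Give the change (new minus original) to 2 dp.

Original: g = 0.617, ΔT = 1.73/(1−0.617) = 4.5170 K.
With doubled ice-albedo: g' = 0.777, ΔT' = 1.73/(1−0.777) = 7.7578 K.
Change = 7.7578 − 4.5170 = 3.24 K.

3.24 K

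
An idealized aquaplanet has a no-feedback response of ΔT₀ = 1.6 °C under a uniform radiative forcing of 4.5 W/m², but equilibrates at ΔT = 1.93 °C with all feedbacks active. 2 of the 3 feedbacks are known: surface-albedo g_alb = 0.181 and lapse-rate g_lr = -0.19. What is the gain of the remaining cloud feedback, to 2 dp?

Amplification A = ΔT/ΔT₀ = 1.93/1.6 = 1.206.
Total gain g = 1 − 1/A = 1 − 1/1.206 = 0.1708.
Known gains sum to 0.181 − 0.19 = -0.009.
g_cld = 0.1708 + 0.009 = 0.18.

0.18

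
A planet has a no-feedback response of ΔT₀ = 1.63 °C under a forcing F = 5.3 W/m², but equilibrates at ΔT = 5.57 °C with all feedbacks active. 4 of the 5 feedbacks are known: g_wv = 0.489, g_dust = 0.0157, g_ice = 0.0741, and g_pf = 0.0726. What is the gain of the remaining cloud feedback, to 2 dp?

Amplification A = ΔT/ΔT₀ = 5.57/1.63 = 3.417.
Total gain g = 1 − 1/A = 1 − 1/3.417 = 0.7073.
Known gains sum to 0.489 + 0.0157 + 0.0741 + 0.0726 = 0.6514.
g_cld = 0.7073 − 0.6514 = 0.06.

0.06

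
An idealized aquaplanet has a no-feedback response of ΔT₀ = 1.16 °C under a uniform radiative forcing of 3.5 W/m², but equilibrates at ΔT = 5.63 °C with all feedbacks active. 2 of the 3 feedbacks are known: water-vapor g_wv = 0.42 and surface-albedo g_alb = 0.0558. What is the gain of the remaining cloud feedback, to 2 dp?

0.32

Amplification A = ΔT/ΔT₀ = 5.63/1.16 = 4.853.
Total gain g = 1 − 1/A = 1 − 1/4.853 = 0.7939.
Known gains sum to 0.42 + 0.0558 = 0.4758.
g_cld = 0.7939 − 0.4758 = 0.32.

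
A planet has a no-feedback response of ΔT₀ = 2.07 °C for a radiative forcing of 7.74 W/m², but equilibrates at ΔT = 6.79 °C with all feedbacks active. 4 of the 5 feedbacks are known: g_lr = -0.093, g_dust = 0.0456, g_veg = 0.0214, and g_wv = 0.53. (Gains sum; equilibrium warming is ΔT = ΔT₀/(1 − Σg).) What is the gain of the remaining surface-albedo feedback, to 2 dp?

0.19

Amplification A = ΔT/ΔT₀ = 6.79/2.07 = 3.28.
Total gain g = 1 − 1/A = 1 − 1/3.28 = 0.6951.
Known gains sum to -0.093 + 0.0456 + 0.0214 + 0.53 = 0.504.
g_alb = 0.6951 − 0.504 = 0.19.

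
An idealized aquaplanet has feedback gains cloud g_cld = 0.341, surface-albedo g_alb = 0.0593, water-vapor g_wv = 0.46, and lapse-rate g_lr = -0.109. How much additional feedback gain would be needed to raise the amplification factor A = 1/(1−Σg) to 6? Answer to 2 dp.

0.08

Current total gain = 0.7513.
Target gain for A = 6: g* = 1 − 1/6 = 0.8333.
Additional gain needed = 0.8333 − 0.7513 = 0.08.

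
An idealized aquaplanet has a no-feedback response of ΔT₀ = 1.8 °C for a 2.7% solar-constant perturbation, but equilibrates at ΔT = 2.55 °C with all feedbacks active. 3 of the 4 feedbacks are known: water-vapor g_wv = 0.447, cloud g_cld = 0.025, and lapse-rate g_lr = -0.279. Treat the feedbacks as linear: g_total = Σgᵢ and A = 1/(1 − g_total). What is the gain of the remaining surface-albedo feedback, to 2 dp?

Amplification A = ΔT/ΔT₀ = 2.55/1.8 = 1.417.
Total gain g = 1 − 1/A = 1 − 1/1.417 = 0.2943.
Known gains sum to 0.447 + 0.025 − 0.279 = 0.193.
g_alb = 0.2943 − 0.193 = 0.10.

0.10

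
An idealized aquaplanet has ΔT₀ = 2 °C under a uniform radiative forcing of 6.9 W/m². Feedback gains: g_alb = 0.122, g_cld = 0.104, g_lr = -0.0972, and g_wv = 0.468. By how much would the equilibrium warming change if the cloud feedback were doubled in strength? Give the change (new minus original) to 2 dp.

1.72 °C

Original: g = 0.5968, ΔT = 2/(1−0.5968) = 4.9603 °C.
With doubled cloud: g' = 0.7008, ΔT' = 2/(1−0.7008) = 6.6845 °C.
Change = 6.6845 − 4.9603 = 1.72 °C.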